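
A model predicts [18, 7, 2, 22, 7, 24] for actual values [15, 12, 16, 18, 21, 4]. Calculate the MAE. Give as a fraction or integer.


MAE = (1/6) * (|15-18|=3 + |12-7|=5 + |16-2|=14 + |18-22|=4 + |21-7|=14 + |4-24|=20). Sum = 60. MAE = 10.

10


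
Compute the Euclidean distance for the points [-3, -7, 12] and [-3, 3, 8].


d = sqrt(sum of squared differences). (-3--3)^2=0, (-7-3)^2=100, (12-8)^2=16. Sum = 116.

sqrt(116)


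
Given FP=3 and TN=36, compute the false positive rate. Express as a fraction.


FPR = FP / (FP + TN) = 3 / 39 = 1/13.

1/13


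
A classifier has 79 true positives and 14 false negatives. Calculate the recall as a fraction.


Recall = TP / (TP + FN) = 79 / 93 = 79/93.

79/93


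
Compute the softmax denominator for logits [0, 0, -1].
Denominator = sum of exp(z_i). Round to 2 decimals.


Denom = e^0=1.0000 + e^0=1.0000 + e^-1=0.3679. Sum = 2.3679, which rounds to 2.37.

2.37


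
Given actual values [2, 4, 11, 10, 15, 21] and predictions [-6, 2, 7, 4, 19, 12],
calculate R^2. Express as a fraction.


Mean(y) = 21/2. SS_res = 217. SS_tot = 491/2. R^2 = 1 - 217/(491/2) = 57/491.

57/491


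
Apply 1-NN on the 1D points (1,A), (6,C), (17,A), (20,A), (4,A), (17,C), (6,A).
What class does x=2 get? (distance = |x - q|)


Distances: |1-2|=1, |6-2|=4, |17-2|=15, |20-2|=18, |4-2|=2, |17-2|=15, |6-2|=4. 1 nearest: (1,A). Counts: {'A': 1}. Majority class: A.

A


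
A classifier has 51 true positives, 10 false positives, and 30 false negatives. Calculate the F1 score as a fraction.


Precision = 51/61 = 51/61. Recall = 51/81 = 17/27. F1 = 2*P*R/(P+R) = 51/71.

51/71


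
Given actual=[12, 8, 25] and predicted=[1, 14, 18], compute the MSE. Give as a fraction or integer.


MSE = (1/3) * ((12-1)^2=121 + (8-14)^2=36 + (25-18)^2=49). Sum = 206. MSE = 206/3.

206/3


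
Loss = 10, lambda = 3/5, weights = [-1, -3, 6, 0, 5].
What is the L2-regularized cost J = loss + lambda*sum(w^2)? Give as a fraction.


L2 sq norm = sum(w^2) = 71. J = 10 + 3/5 * 71 = 263/5.

263/5


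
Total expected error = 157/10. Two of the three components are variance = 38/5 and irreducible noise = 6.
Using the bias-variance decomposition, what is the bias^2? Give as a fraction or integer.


Total error = bias^2 + variance + irreducible noise. So bias^2 = 157/10 - 38/5 - 6 = 21/10.

21/10


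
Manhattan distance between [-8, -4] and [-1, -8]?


d = sum of absolute differences: |-8--1|=7 + |-4--8|=4 = 11.

11


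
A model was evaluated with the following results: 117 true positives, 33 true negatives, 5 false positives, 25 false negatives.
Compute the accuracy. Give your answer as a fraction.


Accuracy = (TP + TN) / (TP + TN + FP + FN) = (117 + 33) / 180 = 5/6.

5/6


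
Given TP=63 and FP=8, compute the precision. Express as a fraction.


Precision = TP / (TP + FP) = 63 / 71 = 63/71.

63/71


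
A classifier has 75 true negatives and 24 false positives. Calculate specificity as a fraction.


Specificity = TN / (TN + FP) = 75 / 99 = 25/33.

25/33


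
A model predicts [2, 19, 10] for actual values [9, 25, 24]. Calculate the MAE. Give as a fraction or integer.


MAE = (1/3) * (|9-2|=7 + |25-19|=6 + |24-10|=14). Sum = 27. MAE = 9.

9


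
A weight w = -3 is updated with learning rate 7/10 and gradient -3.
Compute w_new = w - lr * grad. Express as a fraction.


w_new = -3 - 7/10 * -3 = -3 - -21/10 = -9/10.

-9/10


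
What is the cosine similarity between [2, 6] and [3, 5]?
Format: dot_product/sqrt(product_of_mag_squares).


dot = 36. |a|^2 = 40, |b|^2 = 34. cos = 36/sqrt(1360).

36/sqrt(1360)


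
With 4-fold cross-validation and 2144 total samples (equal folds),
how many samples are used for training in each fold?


Each validation fold has 2144/4 = 536 samples. Training set = 2144 - 536 = 1608.

1608


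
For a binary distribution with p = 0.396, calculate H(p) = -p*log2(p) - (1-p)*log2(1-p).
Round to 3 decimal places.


H = -0.396*log2(0.396) - 0.604*log2(0.604) = 0.969.

0.969


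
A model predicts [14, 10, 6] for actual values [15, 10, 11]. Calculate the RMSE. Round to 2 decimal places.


MSE = 8.6667. RMSE = sqrt(8.6667) = 2.94.

2.94


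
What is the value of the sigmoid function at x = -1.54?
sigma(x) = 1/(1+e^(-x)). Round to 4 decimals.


sigma(-1.54) = 1/(1+e^(1.54)) = 1/(1+4.664590) = 1/5.664590 = 0.1765.

0.1765


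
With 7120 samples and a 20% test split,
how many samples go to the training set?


Test set = 7120 * 20% = 1424. Training set = 7120 - 1424 = 5696.

5696


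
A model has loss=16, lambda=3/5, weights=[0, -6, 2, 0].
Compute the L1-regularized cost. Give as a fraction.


L1 norm = sum(|w|) = 8. J = 16 + 3/5 * 8 = 104/5.

104/5


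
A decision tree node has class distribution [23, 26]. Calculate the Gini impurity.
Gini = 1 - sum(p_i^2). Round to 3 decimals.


Total = 49. Proportions: 23/49, 26/49. sum(p_i^2) = 0.5019. Gini = 1 - 0.5019 = 0.4981, which rounds to 0.498.

0.498


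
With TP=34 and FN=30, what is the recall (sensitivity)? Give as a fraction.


Recall = TP / (TP + FN) = 34 / 64 = 17/32.

17/32


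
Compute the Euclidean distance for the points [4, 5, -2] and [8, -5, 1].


d = sqrt(sum of squared differences). (4-8)^2=16, (5--5)^2=100, (-2-1)^2=9. Sum = 125.

sqrt(125)


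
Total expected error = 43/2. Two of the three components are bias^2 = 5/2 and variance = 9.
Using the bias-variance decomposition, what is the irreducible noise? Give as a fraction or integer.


Total error = bias^2 + variance + irreducible noise. So irreducible noise = 43/2 - 5/2 - 9 = 10.

10


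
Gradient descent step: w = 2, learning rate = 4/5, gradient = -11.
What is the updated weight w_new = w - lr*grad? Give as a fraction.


w_new = 2 - 4/5 * -11 = 2 - -44/5 = 54/5.

54/5


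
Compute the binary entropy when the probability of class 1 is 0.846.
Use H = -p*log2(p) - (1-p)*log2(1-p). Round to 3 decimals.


H = -0.846*log2(0.846) - 0.154*log2(0.154) = 0.620.

0.620


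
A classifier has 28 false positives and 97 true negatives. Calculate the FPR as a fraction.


FPR = FP / (FP + TN) = 28 / 125 = 28/125.

28/125


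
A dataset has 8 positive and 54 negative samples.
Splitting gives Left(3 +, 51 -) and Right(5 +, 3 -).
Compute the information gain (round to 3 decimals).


H(parent) = 0.5548. H(left) = 0.3095, H(right) = 0.9544. Weighted = (54/62)*0.3095 + (8/62)*0.9544 = 0.3927. IG = 0.5548 - 0.3927 = 0.1621, which rounds to 0.162.

0.162


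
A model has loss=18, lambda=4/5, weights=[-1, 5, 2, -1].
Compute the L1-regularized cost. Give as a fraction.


L1 norm = sum(|w|) = 9. J = 18 + 4/5 * 9 = 126/5.

126/5


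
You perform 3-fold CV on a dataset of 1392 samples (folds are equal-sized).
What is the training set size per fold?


Each validation fold has 1392/3 = 464 samples. Training set = 1392 - 464 = 928.

928


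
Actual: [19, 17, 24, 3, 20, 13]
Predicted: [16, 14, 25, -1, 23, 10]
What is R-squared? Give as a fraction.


Mean(y) = 16. SS_res = 53. SS_tot = 268. R^2 = 1 - 53/(268) = 215/268.

215/268


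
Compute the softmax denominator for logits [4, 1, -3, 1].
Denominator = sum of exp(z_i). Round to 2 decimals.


Denom = e^4=54.5982 + e^1=2.7183 + e^-3=0.0498 + e^1=2.7183. Sum = 60.0846, which rounds to 60.08.

60.08


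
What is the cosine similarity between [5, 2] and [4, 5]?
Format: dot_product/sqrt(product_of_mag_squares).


dot = 30. |a|^2 = 29, |b|^2 = 41. cos = 30/sqrt(1189).

30/sqrt(1189)


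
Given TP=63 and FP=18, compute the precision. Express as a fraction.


Precision = TP / (TP + FP) = 63 / 81 = 7/9.

7/9


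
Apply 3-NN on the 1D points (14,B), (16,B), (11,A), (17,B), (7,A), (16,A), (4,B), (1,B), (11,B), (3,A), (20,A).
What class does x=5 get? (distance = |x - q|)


Distances: |14-5|=9, |16-5|=11, |11-5|=6, |17-5|=12, |7-5|=2, |16-5|=11, |4-5|=1, |1-5|=4, |11-5|=6, |3-5|=2, |20-5|=15. 3 nearest: (4,B), (7,A), (3,A). Counts: {'B': 1, 'A': 2}. Majority class: A.

A


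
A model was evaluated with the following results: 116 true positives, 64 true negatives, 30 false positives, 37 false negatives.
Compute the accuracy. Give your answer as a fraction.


Accuracy = (TP + TN) / (TP + TN + FP + FN) = (116 + 64) / 247 = 180/247.

180/247


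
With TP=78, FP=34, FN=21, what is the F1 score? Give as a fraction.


Precision = 78/112 = 39/56. Recall = 78/99 = 26/33. F1 = 2*P*R/(P+R) = 156/211.

156/211


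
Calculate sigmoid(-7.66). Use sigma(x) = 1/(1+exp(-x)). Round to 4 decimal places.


sigma(-7.66) = 1/(1+e^(7.66)) = 1/(1+2121.757429) = 1/2122.757429 = 0.0005.

0.0005


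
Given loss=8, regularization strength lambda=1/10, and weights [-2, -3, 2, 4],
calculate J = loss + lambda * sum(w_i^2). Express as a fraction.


L2 sq norm = sum(w^2) = 33. J = 8 + 1/10 * 33 = 113/10.

113/10


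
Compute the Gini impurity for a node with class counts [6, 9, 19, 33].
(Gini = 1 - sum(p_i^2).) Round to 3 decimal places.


Total = 67. Proportions: 6/67, 9/67, 19/67, 33/67. sum(p_i^2) = 0.3491. Gini = 1 - 0.3491 = 0.6509, which rounds to 0.651.

0.651


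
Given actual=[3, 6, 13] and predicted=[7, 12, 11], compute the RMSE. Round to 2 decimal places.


MSE = 18.6667. RMSE = sqrt(18.6667) = 4.32.

4.32


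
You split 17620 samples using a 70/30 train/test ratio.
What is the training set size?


Test set = 17620 * 30% = 5286. Training set = 17620 - 5286 = 12334.

12334


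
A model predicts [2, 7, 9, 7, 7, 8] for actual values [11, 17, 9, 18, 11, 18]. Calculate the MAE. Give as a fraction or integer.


MAE = (1/6) * (|11-2|=9 + |17-7|=10 + |9-9|=0 + |18-7|=11 + |11-7|=4 + |18-8|=10). Sum = 44. MAE = 22/3.

22/3


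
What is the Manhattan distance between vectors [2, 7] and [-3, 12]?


d = sum of absolute differences: |2--3|=5 + |7-12|=5 = 10.

10


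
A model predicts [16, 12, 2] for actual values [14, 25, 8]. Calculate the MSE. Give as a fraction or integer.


MSE = (1/3) * ((14-16)^2=4 + (25-12)^2=169 + (8-2)^2=36). Sum = 209. MSE = 209/3.

209/3


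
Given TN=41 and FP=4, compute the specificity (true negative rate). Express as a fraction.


Specificity = TN / (TN + FP) = 41 / 45 = 41/45.

41/45


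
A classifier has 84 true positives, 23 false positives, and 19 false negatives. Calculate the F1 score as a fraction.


Precision = 84/107 = 84/107. Recall = 84/103 = 84/103. F1 = 2*P*R/(P+R) = 4/5.

4/5


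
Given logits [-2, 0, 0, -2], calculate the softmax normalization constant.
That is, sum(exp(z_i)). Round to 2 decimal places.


Denom = e^-2=0.1353 + e^0=1.0000 + e^0=1.0000 + e^-2=0.1353. Sum = 2.2706, which rounds to 2.27.

2.27


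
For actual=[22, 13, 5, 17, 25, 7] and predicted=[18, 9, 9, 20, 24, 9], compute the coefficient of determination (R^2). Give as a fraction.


Mean(y) = 89/6. SS_res = 62. SS_tot = 1925/6. R^2 = 1 - 62/(1925/6) = 1553/1925.

1553/1925


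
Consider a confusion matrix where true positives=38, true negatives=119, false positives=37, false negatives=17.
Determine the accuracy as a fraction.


Accuracy = (TP + TN) / (TP + TN + FP + FN) = (38 + 119) / 211 = 157/211.

157/211


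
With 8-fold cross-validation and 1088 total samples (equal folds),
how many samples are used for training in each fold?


Each validation fold has 1088/8 = 136 samples. Training set = 1088 - 136 = 952.

952


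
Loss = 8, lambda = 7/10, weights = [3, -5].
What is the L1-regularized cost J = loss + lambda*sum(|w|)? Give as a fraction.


L1 norm = sum(|w|) = 8. J = 8 + 7/10 * 8 = 68/5.

68/5


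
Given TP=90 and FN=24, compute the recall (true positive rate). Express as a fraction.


Recall = TP / (TP + FN) = 90 / 114 = 15/19.

15/19


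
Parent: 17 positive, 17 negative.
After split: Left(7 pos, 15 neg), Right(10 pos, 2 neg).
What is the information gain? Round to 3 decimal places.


H(parent) = 1.0000. H(left) = 0.9024, H(right) = 0.6500. Weighted = (22/34)*0.9024 + (12/34)*0.6500 = 0.8133. IG = 1.0000 - 0.8133 = 0.1867, which rounds to 0.187.

0.187


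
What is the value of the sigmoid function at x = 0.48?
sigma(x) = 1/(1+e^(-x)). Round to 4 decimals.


sigma(0.48) = 1/(1+e^(-0.48)) = 1/(1+0.618783) = 1/1.618783 = 0.6177.

0.6177


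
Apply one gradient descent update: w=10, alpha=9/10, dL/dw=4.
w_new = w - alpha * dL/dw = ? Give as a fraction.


w_new = 10 - 9/10 * 4 = 10 - 18/5 = 32/5.

32/5


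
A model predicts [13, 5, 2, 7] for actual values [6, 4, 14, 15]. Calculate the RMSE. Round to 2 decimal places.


MSE = 64.5000. RMSE = sqrt(64.5000) = 8.03.

8.03


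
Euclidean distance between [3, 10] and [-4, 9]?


d = sqrt(sum of squared differences). (3--4)^2=49, (10-9)^2=1. Sum = 50.

sqrt(50)


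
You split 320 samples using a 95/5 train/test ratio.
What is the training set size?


Test set = 320 * 5% = 16. Training set = 320 - 16 = 304.

304


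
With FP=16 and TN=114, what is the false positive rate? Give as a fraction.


FPR = FP / (FP + TN) = 16 / 130 = 8/65.

8/65


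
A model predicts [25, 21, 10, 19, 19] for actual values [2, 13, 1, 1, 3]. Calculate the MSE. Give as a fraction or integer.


MSE = (1/5) * ((2-25)^2=529 + (13-21)^2=64 + (1-10)^2=81 + (1-19)^2=324 + (3-19)^2=256). Sum = 1254. MSE = 1254/5.

1254/5


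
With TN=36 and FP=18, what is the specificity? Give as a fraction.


Specificity = TN / (TN + FP) = 36 / 54 = 2/3.

2/3


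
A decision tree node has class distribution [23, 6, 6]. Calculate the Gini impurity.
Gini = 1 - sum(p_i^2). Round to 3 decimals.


Total = 35. Proportions: 23/35, 6/35, 6/35. sum(p_i^2) = 0.4906. Gini = 1 - 0.4906 = 0.5094, which rounds to 0.509.

0.509


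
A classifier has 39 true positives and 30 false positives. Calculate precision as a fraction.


Precision = TP / (TP + FP) = 39 / 69 = 13/23.

13/23


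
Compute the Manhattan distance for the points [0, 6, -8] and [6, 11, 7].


d = sum of absolute differences: |0-6|=6 + |6-11|=5 + |-8-7|=15 = 26.

26


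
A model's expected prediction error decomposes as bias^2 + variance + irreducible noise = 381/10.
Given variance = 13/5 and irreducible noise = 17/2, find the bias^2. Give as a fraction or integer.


Total error = bias^2 + variance + irreducible noise. So bias^2 = 381/10 - 13/5 - 17/2 = 27.

27


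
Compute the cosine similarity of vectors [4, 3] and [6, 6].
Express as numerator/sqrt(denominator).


dot = 42. |a|^2 = 25, |b|^2 = 72. cos = 42/sqrt(1800).

42/sqrt(1800)


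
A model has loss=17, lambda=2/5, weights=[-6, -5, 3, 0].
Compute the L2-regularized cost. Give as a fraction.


L2 sq norm = sum(w^2) = 70. J = 17 + 2/5 * 70 = 45.

45


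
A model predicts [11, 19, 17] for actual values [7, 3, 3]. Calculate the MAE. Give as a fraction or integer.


MAE = (1/3) * (|7-11|=4 + |3-19|=16 + |3-17|=14). Sum = 34. MAE = 34/3.

34/3


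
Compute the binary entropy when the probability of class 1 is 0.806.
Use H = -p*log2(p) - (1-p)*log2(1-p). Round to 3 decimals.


H = -0.806*log2(0.806) - 0.194*log2(0.194) = 0.710.

0.710


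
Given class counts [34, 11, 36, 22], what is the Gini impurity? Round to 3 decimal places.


Total = 103. Proportions: 34/103, 11/103, 36/103, 22/103. sum(p_i^2) = 0.2882. Gini = 1 - 0.2882 = 0.7118, which rounds to 0.712.

0.712


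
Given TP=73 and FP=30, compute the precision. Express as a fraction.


Precision = TP / (TP + FP) = 73 / 103 = 73/103.

73/103


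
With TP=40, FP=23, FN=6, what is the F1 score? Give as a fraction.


Precision = 40/63 = 40/63. Recall = 40/46 = 20/23. F1 = 2*P*R/(P+R) = 80/109.

80/109


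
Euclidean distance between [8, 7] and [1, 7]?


d = sqrt(sum of squared differences). (8-1)^2=49, (7-7)^2=0. Sum = 49.

7


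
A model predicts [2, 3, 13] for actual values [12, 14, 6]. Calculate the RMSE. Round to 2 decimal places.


MSE = 90.0000. RMSE = sqrt(90.0000) = 9.49.

9.49


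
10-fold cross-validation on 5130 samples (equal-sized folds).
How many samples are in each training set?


Each validation fold has 5130/10 = 513 samples. Training set = 5130 - 513 = 4617.

4617


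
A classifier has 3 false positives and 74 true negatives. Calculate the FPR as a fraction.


FPR = FP / (FP + TN) = 3 / 77 = 3/77.

3/77


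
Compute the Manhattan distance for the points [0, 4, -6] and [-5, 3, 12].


d = sum of absolute differences: |0--5|=5 + |4-3|=1 + |-6-12|=18 = 24.

24


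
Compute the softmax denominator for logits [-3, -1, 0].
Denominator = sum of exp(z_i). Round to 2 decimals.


Denom = e^-3=0.0498 + e^-1=0.3679 + e^0=1.0000. Sum = 1.4177, which rounds to 1.42.

1.42


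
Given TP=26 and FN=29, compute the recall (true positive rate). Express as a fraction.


Recall = TP / (TP + FN) = 26 / 55 = 26/55.

26/55


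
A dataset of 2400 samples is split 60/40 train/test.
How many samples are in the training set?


Test set = 2400 * 40% = 960. Training set = 2400 - 960 = 1440.

1440


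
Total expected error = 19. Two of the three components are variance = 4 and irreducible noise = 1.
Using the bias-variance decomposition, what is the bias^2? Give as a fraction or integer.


Total error = bias^2 + variance + irreducible noise. So bias^2 = 19 - 4 - 1 = 14.

14


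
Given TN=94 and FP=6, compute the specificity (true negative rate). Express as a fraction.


Specificity = TN / (TN + FP) = 94 / 100 = 47/50.

47/50


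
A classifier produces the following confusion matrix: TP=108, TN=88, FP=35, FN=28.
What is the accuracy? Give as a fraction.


Accuracy = (TP + TN) / (TP + TN + FP + FN) = (108 + 88) / 259 = 28/37.

28/37


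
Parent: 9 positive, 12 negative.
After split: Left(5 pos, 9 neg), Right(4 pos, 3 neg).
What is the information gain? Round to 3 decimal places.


H(parent) = 0.9852. H(left) = 0.9403, H(right) = 0.9852. Weighted = (14/21)*0.9403 + (7/21)*0.9852 = 0.9553. IG = 0.9852 - 0.9553 = 0.0299, which rounds to 0.030.

0.030


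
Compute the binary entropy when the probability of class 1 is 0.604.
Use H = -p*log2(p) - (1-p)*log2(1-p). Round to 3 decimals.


H = -0.604*log2(0.604) - 0.396*log2(0.396) = 0.969.

0.969


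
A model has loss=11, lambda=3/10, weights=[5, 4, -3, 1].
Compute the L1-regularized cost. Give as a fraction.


L1 norm = sum(|w|) = 13. J = 11 + 3/10 * 13 = 149/10.

149/10


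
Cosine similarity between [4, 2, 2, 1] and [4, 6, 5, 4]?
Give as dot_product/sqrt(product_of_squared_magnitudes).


dot = 42. |a|^2 = 25, |b|^2 = 93. cos = 42/sqrt(2325).

42/sqrt(2325)


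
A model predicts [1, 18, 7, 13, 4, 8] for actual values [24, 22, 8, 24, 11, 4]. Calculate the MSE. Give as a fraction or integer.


MSE = (1/6) * ((24-1)^2=529 + (22-18)^2=16 + (8-7)^2=1 + (24-13)^2=121 + (11-4)^2=49 + (4-8)^2=16). Sum = 732. MSE = 122.

122


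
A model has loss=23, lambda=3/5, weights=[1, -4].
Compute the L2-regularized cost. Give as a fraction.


L2 sq norm = sum(w^2) = 17. J = 23 + 3/5 * 17 = 166/5.

166/5


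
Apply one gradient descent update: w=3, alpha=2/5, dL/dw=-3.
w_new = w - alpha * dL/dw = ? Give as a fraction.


w_new = 3 - 2/5 * -3 = 3 - -6/5 = 21/5.

21/5


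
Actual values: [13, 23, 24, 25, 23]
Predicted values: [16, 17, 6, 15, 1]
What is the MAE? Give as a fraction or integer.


MAE = (1/5) * (|13-16|=3 + |23-17|=6 + |24-6|=18 + |25-15|=10 + |23-1|=22). Sum = 59. MAE = 59/5.

59/5


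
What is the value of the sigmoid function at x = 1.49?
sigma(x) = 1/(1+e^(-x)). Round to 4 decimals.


sigma(1.49) = 1/(1+e^(-1.49)) = 1/(1+0.225373) = 1/1.225373 = 0.8161.

0.8161


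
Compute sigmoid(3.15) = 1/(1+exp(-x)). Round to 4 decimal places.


sigma(3.15) = 1/(1+e^(-3.15)) = 1/(1+0.042852) = 1/1.042852 = 0.9589.

0.9589


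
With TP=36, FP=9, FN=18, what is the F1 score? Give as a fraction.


Precision = 36/45 = 4/5. Recall = 36/54 = 2/3. F1 = 2*P*R/(P+R) = 8/11.

8/11


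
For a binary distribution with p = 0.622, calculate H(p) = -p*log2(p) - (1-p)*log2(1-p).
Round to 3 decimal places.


H = -0.622*log2(0.622) - 0.378*log2(0.378) = 0.957.

0.957


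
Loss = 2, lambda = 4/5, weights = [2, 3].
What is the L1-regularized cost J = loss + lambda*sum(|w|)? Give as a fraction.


L1 norm = sum(|w|) = 5. J = 2 + 4/5 * 5 = 6.

6


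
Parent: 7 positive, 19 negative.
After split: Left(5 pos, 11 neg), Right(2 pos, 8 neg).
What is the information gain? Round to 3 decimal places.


H(parent) = 0.8404. H(left) = 0.8960, H(right) = 0.7219. Weighted = (16/26)*0.8960 + (10/26)*0.7219 = 0.8290. IG = 0.8404 - 0.8290 = 0.0114, which rounds to 0.011.

0.011


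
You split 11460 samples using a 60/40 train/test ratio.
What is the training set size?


Test set = 11460 * 40% = 4584. Training set = 11460 - 4584 = 6876.

6876


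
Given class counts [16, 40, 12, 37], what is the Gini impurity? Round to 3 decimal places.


Total = 105. Proportions: 16/105, 40/105, 12/105, 37/105. sum(p_i^2) = 0.3056. Gini = 1 - 0.3056 = 0.6944, which rounds to 0.694.

0.694


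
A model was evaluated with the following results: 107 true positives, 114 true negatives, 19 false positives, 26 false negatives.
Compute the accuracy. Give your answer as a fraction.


Accuracy = (TP + TN) / (TP + TN + FP + FN) = (107 + 114) / 266 = 221/266.

221/266


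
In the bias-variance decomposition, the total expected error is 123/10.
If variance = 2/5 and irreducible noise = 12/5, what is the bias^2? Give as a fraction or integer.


Total error = bias^2 + variance + irreducible noise. So bias^2 = 123/10 - 2/5 - 12/5 = 19/2.

19/2


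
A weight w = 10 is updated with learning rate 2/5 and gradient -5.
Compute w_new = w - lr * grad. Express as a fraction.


w_new = 10 - 2/5 * -5 = 10 - -2 = 12.

12


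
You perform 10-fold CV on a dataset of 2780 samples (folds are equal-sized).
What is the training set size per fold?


Each validation fold has 2780/10 = 278 samples. Training set = 2780 - 278 = 2502.

2502


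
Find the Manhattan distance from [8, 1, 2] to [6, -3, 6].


d = sum of absolute differences: |8-6|=2 + |1--3|=4 + |2-6|=4 = 10.

10


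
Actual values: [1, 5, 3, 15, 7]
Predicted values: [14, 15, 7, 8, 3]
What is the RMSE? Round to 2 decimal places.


MSE = 70.0000. RMSE = sqrt(70.0000) = 8.37.

8.37


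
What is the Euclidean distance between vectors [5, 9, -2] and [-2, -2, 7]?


d = sqrt(sum of squared differences). (5--2)^2=49, (9--2)^2=121, (-2-7)^2=81. Sum = 251.

sqrt(251)


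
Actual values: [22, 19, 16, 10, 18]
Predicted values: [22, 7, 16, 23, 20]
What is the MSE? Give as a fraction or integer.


MSE = (1/5) * ((22-22)^2=0 + (19-7)^2=144 + (16-16)^2=0 + (10-23)^2=169 + (18-20)^2=4). Sum = 317. MSE = 317/5.

317/5


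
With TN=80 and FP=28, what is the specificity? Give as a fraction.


Specificity = TN / (TN + FP) = 80 / 108 = 20/27.

20/27


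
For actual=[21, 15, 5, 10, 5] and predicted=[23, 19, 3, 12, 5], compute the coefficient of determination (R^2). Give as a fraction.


Mean(y) = 56/5. SS_res = 28. SS_tot = 944/5. R^2 = 1 - 28/(944/5) = 201/236.

201/236


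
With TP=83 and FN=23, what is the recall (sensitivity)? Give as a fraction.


Recall = TP / (TP + FN) = 83 / 106 = 83/106.

83/106


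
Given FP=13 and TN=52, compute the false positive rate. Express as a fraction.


FPR = FP / (FP + TN) = 13 / 65 = 1/5.

1/5


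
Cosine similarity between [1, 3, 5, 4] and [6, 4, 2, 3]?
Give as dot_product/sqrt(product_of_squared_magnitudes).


dot = 40. |a|^2 = 51, |b|^2 = 65. cos = 40/sqrt(3315).

40/sqrt(3315)


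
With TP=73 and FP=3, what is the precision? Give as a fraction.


Precision = TP / (TP + FP) = 73 / 76 = 73/76.

73/76


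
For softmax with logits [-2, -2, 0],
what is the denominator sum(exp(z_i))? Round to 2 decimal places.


Denom = e^-2=0.1353 + e^-2=0.1353 + e^0=1.0000. Sum = 1.2706, which rounds to 1.27.

1.27


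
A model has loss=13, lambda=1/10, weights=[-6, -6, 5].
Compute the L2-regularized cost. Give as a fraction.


L2 sq norm = sum(w^2) = 97. J = 13 + 1/10 * 97 = 227/10.

227/10


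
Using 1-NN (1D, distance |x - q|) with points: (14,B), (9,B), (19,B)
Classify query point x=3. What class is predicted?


Distances: |14-3|=11, |9-3|=6, |19-3|=16. 1 nearest: (9,B). Counts: {'B': 1}. Majority class: B.

B


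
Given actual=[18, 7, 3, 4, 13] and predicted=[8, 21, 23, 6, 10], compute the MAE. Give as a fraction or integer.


MAE = (1/5) * (|18-8|=10 + |7-21|=14 + |3-23|=20 + |4-6|=2 + |13-10|=3). Sum = 49. MAE = 49/5.

49/5


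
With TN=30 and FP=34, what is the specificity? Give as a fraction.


Specificity = TN / (TN + FP) = 30 / 64 = 15/32.

15/32


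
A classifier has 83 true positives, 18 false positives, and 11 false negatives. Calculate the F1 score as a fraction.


Precision = 83/101 = 83/101. Recall = 83/94 = 83/94. F1 = 2*P*R/(P+R) = 166/195.

166/195


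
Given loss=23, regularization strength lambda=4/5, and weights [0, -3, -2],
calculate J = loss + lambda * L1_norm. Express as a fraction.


L1 norm = sum(|w|) = 5. J = 23 + 4/5 * 5 = 27.

27


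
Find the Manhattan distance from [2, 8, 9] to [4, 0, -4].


d = sum of absolute differences: |2-4|=2 + |8-0|=8 + |9--4|=13 = 23.

23


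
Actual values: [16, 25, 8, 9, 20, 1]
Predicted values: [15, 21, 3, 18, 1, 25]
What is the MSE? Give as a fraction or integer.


MSE = (1/6) * ((16-15)^2=1 + (25-21)^2=16 + (8-3)^2=25 + (9-18)^2=81 + (20-1)^2=361 + (1-25)^2=576). Sum = 1060. MSE = 530/3.

530/3


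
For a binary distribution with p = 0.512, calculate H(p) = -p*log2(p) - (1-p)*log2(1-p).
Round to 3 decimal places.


H = -0.512*log2(0.512) - 0.488*log2(0.488) = 1.000.

1.000


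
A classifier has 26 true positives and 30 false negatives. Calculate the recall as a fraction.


Recall = TP / (TP + FN) = 26 / 56 = 13/28.

13/28


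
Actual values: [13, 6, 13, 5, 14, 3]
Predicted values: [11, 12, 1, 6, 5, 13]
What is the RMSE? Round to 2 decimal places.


MSE = 61.0000. RMSE = sqrt(61.0000) = 7.81.

7.81


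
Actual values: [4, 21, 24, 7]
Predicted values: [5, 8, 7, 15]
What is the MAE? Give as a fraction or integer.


MAE = (1/4) * (|4-5|=1 + |21-8|=13 + |24-7|=17 + |7-15|=8). Sum = 39. MAE = 39/4.

39/4


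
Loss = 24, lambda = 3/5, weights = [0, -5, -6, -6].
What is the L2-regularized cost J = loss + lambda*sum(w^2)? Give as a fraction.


L2 sq norm = sum(w^2) = 97. J = 24 + 3/5 * 97 = 411/5.

411/5


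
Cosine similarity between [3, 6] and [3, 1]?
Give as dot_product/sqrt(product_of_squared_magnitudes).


dot = 15. |a|^2 = 45, |b|^2 = 10. cos = 15/sqrt(450).

15/sqrt(450)


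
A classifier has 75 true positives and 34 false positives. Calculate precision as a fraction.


Precision = TP / (TP + FP) = 75 / 109 = 75/109.

75/109


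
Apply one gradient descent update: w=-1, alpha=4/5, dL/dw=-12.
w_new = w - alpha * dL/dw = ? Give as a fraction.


w_new = -1 - 4/5 * -12 = -1 - -48/5 = 43/5.

43/5


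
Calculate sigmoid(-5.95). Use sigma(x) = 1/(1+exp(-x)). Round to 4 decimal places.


sigma(-5.95) = 1/(1+e^(5.95)) = 1/(1+383.753339) = 1/384.753339 = 0.0026.

0.0026


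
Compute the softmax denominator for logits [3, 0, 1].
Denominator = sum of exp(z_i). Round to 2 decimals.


Denom = e^3=20.0855 + e^0=1.0000 + e^1=2.7183. Sum = 23.8038, which rounds to 23.80.

23.80


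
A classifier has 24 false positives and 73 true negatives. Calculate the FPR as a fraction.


FPR = FP / (FP + TN) = 24 / 97 = 24/97.

24/97


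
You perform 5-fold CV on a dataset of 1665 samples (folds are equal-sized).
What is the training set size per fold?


Each validation fold has 1665/5 = 333 samples. Training set = 1665 - 333 = 1332.

1332


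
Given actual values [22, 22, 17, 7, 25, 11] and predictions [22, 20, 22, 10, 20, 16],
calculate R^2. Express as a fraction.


Mean(y) = 52/3. SS_res = 88. SS_tot = 748/3. R^2 = 1 - 88/(748/3) = 11/17.

11/17


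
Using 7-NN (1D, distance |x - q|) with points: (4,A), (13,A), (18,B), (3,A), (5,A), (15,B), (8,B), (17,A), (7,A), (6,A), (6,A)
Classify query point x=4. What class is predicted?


Distances: |4-4|=0, |13-4|=9, |18-4|=14, |3-4|=1, |5-4|=1, |15-4|=11, |8-4|=4, |17-4|=13, |7-4|=3, |6-4|=2, |6-4|=2. 7 nearest: (4,A), (3,A), (5,A), (6,A), (6,A), (7,A), (8,B). Counts: {'A': 6, 'B': 1}. Majority class: A.

A


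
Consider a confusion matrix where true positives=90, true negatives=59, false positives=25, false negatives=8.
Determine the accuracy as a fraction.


Accuracy = (TP + TN) / (TP + TN + FP + FN) = (90 + 59) / 182 = 149/182.

149/182


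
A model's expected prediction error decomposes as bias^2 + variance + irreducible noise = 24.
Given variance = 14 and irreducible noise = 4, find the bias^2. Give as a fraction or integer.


Total error = bias^2 + variance + irreducible noise. So bias^2 = 24 - 14 - 4 = 6.

6


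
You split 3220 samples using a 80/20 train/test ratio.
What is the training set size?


Test set = 3220 * 20% = 644. Training set = 3220 - 644 = 2576.

2576


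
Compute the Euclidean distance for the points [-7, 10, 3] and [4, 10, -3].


d = sqrt(sum of squared differences). (-7-4)^2=121, (10-10)^2=0, (3--3)^2=36. Sum = 157.

sqrt(157)


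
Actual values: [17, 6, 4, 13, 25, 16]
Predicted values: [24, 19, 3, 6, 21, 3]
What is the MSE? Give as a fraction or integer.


MSE = (1/6) * ((17-24)^2=49 + (6-19)^2=169 + (4-3)^2=1 + (13-6)^2=49 + (25-21)^2=16 + (16-3)^2=169). Sum = 453. MSE = 151/2.

151/2


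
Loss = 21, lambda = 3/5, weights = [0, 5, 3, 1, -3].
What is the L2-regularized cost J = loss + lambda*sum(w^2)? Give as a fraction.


L2 sq norm = sum(w^2) = 44. J = 21 + 3/5 * 44 = 237/5.

237/5


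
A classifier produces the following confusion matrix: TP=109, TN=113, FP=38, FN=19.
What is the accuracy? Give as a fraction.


Accuracy = (TP + TN) / (TP + TN + FP + FN) = (109 + 113) / 279 = 74/93.

74/93


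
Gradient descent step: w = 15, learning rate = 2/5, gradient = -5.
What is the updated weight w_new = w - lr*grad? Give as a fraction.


w_new = 15 - 2/5 * -5 = 15 - -2 = 17.

17


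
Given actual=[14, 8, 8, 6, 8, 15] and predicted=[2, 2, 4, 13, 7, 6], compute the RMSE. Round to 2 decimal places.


MSE = 54.5000. RMSE = sqrt(54.5000) = 7.38.

7.38


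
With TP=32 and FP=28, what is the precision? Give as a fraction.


Precision = TP / (TP + FP) = 32 / 60 = 8/15.

8/15


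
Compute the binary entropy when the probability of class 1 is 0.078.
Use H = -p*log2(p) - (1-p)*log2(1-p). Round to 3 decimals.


H = -0.078*log2(0.078) - 0.922*log2(0.922) = 0.395.

0.395


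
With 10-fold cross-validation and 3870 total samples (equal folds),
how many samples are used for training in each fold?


Each validation fold has 3870/10 = 387 samples. Training set = 3870 - 387 = 3483.

3483


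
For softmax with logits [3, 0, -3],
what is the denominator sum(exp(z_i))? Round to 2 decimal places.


Denom = e^3=20.0855 + e^0=1.0000 + e^-3=0.0498. Sum = 21.1353, which rounds to 21.14.

21.14


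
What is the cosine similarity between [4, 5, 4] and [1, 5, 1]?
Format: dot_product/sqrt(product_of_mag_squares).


dot = 33. |a|^2 = 57, |b|^2 = 27. cos = 33/sqrt(1539).

33/sqrt(1539)


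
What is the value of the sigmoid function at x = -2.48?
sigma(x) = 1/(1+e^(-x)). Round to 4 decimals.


sigma(-2.48) = 1/(1+e^(2.48)) = 1/(1+11.941264) = 1/12.941264 = 0.0773.

0.0773


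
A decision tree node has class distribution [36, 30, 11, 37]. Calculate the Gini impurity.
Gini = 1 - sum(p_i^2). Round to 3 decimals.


Total = 114. Proportions: 36/114, 30/114, 11/114, 37/114. sum(p_i^2) = 0.2836. Gini = 1 - 0.2836 = 0.7164, which rounds to 0.716.

0.716


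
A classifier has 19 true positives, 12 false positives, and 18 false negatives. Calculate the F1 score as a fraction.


Precision = 19/31 = 19/31. Recall = 19/37 = 19/37. F1 = 2*P*R/(P+R) = 19/34.

19/34


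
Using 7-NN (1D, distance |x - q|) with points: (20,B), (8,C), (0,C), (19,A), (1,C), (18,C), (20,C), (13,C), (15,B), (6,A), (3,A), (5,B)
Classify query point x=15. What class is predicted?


Distances: |20-15|=5, |8-15|=7, |0-15|=15, |19-15|=4, |1-15|=14, |18-15|=3, |20-15|=5, |13-15|=2, |15-15|=0, |6-15|=9, |3-15|=12, |5-15|=10. 7 nearest: (15,B), (13,C), (18,C), (19,A), (20,B), (20,C), (8,C). Counts: {'B': 2, 'C': 4, 'A': 1}. Majority class: C.

C


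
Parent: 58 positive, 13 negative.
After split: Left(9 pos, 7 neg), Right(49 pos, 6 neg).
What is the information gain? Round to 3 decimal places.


H(parent) = 0.6868. H(left) = 0.9887, H(right) = 0.4972. Weighted = (16/71)*0.9887 + (55/71)*0.4972 = 0.6080. IG = 0.6868 - 0.6080 = 0.0788, which rounds to 0.079.

0.079


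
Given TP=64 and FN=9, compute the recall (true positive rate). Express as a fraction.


Recall = TP / (TP + FN) = 64 / 73 = 64/73.

64/73


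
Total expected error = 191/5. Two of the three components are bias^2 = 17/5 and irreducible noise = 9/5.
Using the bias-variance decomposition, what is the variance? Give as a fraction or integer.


Total error = bias^2 + variance + irreducible noise. So variance = 191/5 - 17/5 - 9/5 = 33.

33


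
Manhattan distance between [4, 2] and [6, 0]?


d = sum of absolute differences: |4-6|=2 + |2-0|=2 = 4.

4


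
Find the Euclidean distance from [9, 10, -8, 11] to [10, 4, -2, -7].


d = sqrt(sum of squared differences). (9-10)^2=1, (10-4)^2=36, (-8--2)^2=36, (11--7)^2=324. Sum = 397.

sqrt(397)


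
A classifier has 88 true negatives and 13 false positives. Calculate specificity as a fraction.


Specificity = TN / (TN + FP) = 88 / 101 = 88/101.

88/101


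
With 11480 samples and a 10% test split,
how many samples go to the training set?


Test set = 11480 * 10% = 1148. Training set = 11480 - 1148 = 10332.

10332


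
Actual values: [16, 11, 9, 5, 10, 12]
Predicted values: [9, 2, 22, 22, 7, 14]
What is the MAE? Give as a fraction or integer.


MAE = (1/6) * (|16-9|=7 + |11-2|=9 + |9-22|=13 + |5-22|=17 + |10-7|=3 + |12-14|=2). Sum = 51. MAE = 17/2.

17/2


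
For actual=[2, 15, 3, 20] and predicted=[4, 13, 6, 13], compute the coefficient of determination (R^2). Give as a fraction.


Mean(y) = 10. SS_res = 66. SS_tot = 238. R^2 = 1 - 66/(238) = 86/119.

86/119


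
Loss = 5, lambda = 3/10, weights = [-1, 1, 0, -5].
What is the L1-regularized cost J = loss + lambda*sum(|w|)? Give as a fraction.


L1 norm = sum(|w|) = 7. J = 5 + 3/10 * 7 = 71/10.

71/10


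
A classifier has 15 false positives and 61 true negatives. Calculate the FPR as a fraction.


FPR = FP / (FP + TN) = 15 / 76 = 15/76.

15/76


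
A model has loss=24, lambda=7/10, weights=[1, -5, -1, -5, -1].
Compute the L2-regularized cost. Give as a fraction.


L2 sq norm = sum(w^2) = 53. J = 24 + 7/10 * 53 = 611/10.

611/10


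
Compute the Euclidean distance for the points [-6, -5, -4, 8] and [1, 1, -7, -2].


d = sqrt(sum of squared differences). (-6-1)^2=49, (-5-1)^2=36, (-4--7)^2=9, (8--2)^2=100. Sum = 194.

sqrt(194)


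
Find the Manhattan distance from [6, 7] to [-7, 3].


d = sum of absolute differences: |6--7|=13 + |7-3|=4 = 17.

17


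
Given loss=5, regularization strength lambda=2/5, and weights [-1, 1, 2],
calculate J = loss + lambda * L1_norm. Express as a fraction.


L1 norm = sum(|w|) = 4. J = 5 + 2/5 * 4 = 33/5.

33/5


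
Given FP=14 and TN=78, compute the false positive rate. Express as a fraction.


FPR = FP / (FP + TN) = 14 / 92 = 7/46.

7/46


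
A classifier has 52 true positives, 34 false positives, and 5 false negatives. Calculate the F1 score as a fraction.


Precision = 52/86 = 26/43. Recall = 52/57 = 52/57. F1 = 2*P*R/(P+R) = 8/11.

8/11


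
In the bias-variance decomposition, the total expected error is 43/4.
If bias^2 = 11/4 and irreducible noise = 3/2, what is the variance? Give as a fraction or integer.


Total error = bias^2 + variance + irreducible noise. So variance = 43/4 - 11/4 - 3/2 = 13/2.

13/2


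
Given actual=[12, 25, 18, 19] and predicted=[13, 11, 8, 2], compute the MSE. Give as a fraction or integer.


MSE = (1/4) * ((12-13)^2=1 + (25-11)^2=196 + (18-8)^2=100 + (19-2)^2=289). Sum = 586. MSE = 293/2.

293/2


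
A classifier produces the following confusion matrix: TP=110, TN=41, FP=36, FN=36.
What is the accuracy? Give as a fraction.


Accuracy = (TP + TN) / (TP + TN + FP + FN) = (110 + 41) / 223 = 151/223.

151/223


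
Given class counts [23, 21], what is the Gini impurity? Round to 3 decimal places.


Total = 44. Proportions: 23/44, 21/44. sum(p_i^2) = 0.5010. Gini = 1 - 0.5010 = 0.4990, which rounds to 0.499.

0.499


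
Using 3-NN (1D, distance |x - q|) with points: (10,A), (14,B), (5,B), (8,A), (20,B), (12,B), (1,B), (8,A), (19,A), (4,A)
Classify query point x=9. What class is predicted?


Distances: |10-9|=1, |14-9|=5, |5-9|=4, |8-9|=1, |20-9|=11, |12-9|=3, |1-9|=8, |8-9|=1, |19-9|=10, |4-9|=5. 3 nearest: (10,A), (8,A), (8,A). Counts: {'A': 3}. Majority class: A.

A


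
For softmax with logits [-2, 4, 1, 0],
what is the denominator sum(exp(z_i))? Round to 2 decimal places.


Denom = e^-2=0.1353 + e^4=54.5982 + e^1=2.7183 + e^0=1.0000. Sum = 58.4518, which rounds to 58.45.

58.45


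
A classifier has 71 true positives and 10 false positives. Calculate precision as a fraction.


Precision = TP / (TP + FP) = 71 / 81 = 71/81.

71/81


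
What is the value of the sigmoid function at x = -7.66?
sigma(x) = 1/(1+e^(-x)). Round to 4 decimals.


sigma(-7.66) = 1/(1+e^(7.66)) = 1/(1+2121.757429) = 1/2122.757429 = 0.0005.

0.0005


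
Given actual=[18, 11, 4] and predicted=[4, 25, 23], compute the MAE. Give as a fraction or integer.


MAE = (1/3) * (|18-4|=14 + |11-25|=14 + |4-23|=19). Sum = 47. MAE = 47/3.

47/3


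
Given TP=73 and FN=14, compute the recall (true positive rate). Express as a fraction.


Recall = TP / (TP + FN) = 73 / 87 = 73/87.

73/87


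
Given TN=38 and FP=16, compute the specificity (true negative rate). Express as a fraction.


Specificity = TN / (TN + FP) = 38 / 54 = 19/27.

19/27


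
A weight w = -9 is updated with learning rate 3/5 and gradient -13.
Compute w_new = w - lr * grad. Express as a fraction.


w_new = -9 - 3/5 * -13 = -9 - -39/5 = -6/5.

-6/5


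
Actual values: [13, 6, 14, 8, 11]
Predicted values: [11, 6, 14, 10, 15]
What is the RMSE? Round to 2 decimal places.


MSE = 4.8000. RMSE = sqrt(4.8000) = 2.19.

2.19


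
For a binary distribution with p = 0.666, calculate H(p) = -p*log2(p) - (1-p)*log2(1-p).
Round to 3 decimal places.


H = -0.666*log2(0.666) - 0.334*log2(0.334) = 0.919.

0.919


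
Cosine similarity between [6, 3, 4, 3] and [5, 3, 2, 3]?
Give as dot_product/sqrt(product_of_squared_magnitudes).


dot = 56. |a|^2 = 70, |b|^2 = 47. cos = 56/sqrt(3290).

56/sqrt(3290)


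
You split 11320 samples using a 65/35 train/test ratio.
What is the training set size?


Test set = 11320 * 35% = 3962. Training set = 11320 - 3962 = 7358.

7358


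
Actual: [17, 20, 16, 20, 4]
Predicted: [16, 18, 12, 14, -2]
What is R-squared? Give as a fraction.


Mean(y) = 77/5. SS_res = 93. SS_tot = 876/5. R^2 = 1 - 93/(876/5) = 137/292.

137/292


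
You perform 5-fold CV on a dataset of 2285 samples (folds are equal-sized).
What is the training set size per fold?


Each validation fold has 2285/5 = 457 samples. Training set = 2285 - 457 = 1828.

1828


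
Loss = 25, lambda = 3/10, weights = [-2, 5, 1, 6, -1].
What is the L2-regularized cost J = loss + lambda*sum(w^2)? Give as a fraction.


L2 sq norm = sum(w^2) = 67. J = 25 + 3/10 * 67 = 451/10.

451/10
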